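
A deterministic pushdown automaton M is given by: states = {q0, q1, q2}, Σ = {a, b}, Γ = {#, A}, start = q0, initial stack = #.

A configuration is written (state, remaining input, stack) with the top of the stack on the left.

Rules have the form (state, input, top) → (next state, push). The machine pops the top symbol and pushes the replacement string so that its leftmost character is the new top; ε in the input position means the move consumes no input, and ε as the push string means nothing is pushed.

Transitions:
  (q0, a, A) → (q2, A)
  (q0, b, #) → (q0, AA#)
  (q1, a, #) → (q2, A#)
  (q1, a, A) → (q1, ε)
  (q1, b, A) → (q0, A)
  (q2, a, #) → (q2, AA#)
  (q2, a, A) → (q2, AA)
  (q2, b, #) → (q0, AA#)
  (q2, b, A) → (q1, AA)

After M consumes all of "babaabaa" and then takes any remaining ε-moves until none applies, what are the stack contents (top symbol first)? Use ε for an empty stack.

AA#

(q0, babaabaa, #) ⊢ (q0, abaabaa, AA#) ⊢ (q2, baabaa, AA#) ⊢ (q1, aabaa, AAA#) ⊢ (q1, abaa, AA#) ⊢ (q1, baa, A#) ⊢ (q0, aa, A#) ⊢ (q2, a, A#) ⊢ (q2, ε, AA#)
All input consumed in state q2 with stack AA#.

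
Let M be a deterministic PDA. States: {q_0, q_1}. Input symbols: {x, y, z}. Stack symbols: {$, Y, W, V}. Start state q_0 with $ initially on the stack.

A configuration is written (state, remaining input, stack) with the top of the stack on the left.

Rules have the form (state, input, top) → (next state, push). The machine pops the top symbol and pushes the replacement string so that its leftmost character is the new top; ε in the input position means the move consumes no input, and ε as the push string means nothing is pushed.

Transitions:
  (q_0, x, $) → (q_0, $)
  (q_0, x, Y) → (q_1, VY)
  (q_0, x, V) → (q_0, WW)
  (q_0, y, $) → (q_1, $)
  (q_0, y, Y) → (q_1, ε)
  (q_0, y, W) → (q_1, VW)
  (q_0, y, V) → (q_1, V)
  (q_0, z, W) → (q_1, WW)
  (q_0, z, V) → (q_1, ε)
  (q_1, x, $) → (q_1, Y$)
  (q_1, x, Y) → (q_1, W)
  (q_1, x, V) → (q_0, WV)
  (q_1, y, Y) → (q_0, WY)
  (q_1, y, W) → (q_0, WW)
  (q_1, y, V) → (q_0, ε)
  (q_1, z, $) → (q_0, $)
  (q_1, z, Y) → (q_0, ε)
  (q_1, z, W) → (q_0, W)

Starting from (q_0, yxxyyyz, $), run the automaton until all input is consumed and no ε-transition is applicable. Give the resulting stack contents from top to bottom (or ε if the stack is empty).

(q_0, yxxyyyz, $)
  read y, top $: go to q_1, push $ → (q_1, xxyyyz, $)
  read x, top $: go to q_1, push Y$ → (q_1, xyyyz, Y$)
  read x, top Y: go to q_1, push W → (q_1, yyyz, W$)
  read y, top W: go to q_0, push WW → (q_0, yyz, WW$)
  read y, top W: go to q_1, push VW → (q_1, yz, VWW$)
  read y, top V: go to q_0, push ε → (q_0, z, WW$)
  read z, top W: go to q_1, push WW → (q_1, ε, WWW$)
All input consumed in state q_1 with stack WWW$.

WWW$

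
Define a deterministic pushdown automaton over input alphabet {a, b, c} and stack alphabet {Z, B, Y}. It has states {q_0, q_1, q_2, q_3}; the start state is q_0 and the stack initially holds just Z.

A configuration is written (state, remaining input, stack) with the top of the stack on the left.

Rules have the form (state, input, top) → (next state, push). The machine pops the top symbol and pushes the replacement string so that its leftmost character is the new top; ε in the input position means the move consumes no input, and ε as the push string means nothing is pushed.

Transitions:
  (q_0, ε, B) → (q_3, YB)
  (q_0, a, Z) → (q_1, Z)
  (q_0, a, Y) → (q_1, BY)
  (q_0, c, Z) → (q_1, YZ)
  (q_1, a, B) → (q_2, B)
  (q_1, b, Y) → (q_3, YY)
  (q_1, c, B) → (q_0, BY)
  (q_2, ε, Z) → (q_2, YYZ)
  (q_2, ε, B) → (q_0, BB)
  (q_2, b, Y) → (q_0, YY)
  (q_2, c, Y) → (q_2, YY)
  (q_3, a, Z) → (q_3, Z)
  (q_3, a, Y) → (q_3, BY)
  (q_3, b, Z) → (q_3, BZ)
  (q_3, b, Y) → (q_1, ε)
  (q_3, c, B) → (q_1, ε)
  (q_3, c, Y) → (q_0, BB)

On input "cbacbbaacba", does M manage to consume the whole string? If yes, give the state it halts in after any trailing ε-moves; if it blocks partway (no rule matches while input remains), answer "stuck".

stuck

(q_0, cbacbbaacba, Z)
  read c, top Z: go to q_1, push YZ → (q_1, bacbbaacba, YZ)
  read b, top Y: go to q_3, push YY → (q_3, acbbaacba, YYZ)
  read a, top Y: go to q_3, push BY → (q_3, cbbaacba, BYYZ)
  read c, top B: go to q_1, push ε → (q_1, bbaacba, YYZ)
  read b, top Y: go to q_3, push YY → (q_3, baacba, YYYZ)
  read b, top Y: go to q_1, push ε → (q_1, aacba, YYZ)
No transition for (q_1, a, top Y); M blocks with input aacba remaining.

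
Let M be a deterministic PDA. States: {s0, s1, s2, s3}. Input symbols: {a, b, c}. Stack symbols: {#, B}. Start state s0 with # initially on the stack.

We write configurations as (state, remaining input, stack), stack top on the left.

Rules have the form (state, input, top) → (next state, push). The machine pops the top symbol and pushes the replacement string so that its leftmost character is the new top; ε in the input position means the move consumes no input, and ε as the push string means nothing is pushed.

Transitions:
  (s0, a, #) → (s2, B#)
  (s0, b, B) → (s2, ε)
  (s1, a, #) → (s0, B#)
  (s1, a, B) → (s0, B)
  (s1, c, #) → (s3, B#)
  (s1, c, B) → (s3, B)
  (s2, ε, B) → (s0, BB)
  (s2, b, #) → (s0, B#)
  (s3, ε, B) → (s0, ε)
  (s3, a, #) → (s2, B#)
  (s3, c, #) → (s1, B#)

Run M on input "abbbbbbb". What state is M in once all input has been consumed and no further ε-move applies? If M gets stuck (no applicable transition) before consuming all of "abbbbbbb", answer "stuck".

s0

(s0, abbbbbbb, #)
  read a, top #: go to s2, push B# → (s2, bbbbbbb, B#)
  ε-move, top B: go to s0, push BB → (s0, bbbbbbb, BB#)
  read b, top B: go to s2, push ε → (s2, bbbbbb, B#)
  ε-move, top B: go to s0, push BB → (s0, bbbbbb, BB#)
  read b, top B: go to s2, push ε → (s2, bbbbb, B#)
  ε-move, top B: go to s0, push BB → (s0, bbbbb, BB#)
  read b, top B: go to s2, push ε → (s2, bbbb, B#)
  ε-move, top B: go to s0, push BB → (s0, bbbb, BB#)
  read b, top B: go to s2, push ε → (s2, bbb, B#)
  ε-move, top B: go to s0, push BB → (s0, bbb, BB#)
  read b, top B: go to s2, push ε → (s2, bb, B#)
  ε-move, top B: go to s0, push BB → (s0, bb, BB#)
  read b, top B: go to s2, push ε → (s2, b, B#)
  ε-move, top B: go to s0, push BB → (s0, b, BB#)
  read b, top B: go to s2, push ε → (s2, ε, B#)
  ε-move, top B: go to s0, push BB → (s0, ε, BB#)
All input consumed; M is in state s0.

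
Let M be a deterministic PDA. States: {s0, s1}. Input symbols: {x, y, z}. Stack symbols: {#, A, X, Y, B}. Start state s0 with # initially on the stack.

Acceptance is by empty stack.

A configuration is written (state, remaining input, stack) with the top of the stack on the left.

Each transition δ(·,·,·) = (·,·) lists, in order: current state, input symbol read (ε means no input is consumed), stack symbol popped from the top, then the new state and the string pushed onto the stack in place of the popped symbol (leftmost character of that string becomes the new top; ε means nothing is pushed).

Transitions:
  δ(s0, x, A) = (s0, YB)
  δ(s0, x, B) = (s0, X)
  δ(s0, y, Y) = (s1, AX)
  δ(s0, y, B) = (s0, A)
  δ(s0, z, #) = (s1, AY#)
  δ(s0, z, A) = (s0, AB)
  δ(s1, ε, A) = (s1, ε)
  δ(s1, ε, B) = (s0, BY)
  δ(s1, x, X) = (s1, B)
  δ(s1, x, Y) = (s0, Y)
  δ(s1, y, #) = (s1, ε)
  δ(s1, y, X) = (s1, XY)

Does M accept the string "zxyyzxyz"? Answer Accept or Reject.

Reject

(s0, zxyyzxyz, #)
  read z, top #: go to s1, push AY# → (s1, xyyzxyz, AY#)
  ε-move, top A: go to s1, push ε → (s1, xyyzxyz, Y#)
  read x, top Y: go to s0, push Y → (s0, yyzxyz, Y#)
  read y, top Y: go to s1, push AX → (s1, yzxyz, AX#)
  ε-move, top A: go to s1, push ε → (s1, yzxyz, X#)
  read y, top X: go to s1, push XY → (s1, zxyz, XY#)
No transition applies at (s1, zxyz, XY#); input not fully consumed.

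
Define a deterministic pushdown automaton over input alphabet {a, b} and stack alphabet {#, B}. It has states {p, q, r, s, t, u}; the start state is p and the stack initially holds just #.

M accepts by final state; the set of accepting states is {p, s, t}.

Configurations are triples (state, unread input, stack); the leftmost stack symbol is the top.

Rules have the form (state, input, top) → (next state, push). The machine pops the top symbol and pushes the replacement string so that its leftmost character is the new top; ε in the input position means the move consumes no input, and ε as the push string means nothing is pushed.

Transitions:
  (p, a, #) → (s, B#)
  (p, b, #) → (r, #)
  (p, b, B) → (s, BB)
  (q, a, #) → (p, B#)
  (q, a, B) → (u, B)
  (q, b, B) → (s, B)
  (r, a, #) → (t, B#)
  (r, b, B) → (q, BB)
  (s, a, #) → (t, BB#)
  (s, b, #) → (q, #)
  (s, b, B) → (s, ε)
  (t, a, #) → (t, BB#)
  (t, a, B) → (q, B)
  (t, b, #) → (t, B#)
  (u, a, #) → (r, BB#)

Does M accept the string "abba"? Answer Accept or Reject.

Accept

(p, abba, #)
  read a, top #: go to s, push B# → (s, bba, B#)
  read b, top B: go to s, push ε → (s, ba, #)
  read b, top #: go to q, push # → (q, a, #)
  read a, top #: go to p, push B# → (p, ε, B#)
All input consumed; state p ∈ F.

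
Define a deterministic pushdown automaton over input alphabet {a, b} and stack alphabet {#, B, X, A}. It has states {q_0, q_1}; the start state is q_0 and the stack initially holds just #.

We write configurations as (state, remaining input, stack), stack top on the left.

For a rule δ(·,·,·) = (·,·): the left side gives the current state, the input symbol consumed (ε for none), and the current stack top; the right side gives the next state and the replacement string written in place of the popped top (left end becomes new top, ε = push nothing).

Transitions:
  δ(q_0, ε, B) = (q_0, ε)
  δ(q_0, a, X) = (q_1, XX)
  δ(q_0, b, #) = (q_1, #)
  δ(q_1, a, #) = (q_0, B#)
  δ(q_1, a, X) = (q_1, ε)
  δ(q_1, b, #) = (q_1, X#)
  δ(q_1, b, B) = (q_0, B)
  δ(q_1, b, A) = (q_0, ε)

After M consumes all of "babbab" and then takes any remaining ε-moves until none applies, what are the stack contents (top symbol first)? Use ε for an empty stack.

(q_0, babbab, #)
  read b, top #: go to q_1, push # → (q_1, abbab, #)
  read a, top #: go to q_0, push B# → (q_0, bbab, B#)
  ε-move, top B: go to q_0, push ε → (q_0, bbab, #)
  read b, top #: go to q_1, push # → (q_1, bab, #)
  read b, top #: go to q_1, push X# → (q_1, ab, X#)
  read a, top X: go to q_1, push ε → (q_1, b, #)
  read b, top #: go to q_1, push X# → (q_1, ε, X#)
All input consumed in state q_1 with stack X#.

X#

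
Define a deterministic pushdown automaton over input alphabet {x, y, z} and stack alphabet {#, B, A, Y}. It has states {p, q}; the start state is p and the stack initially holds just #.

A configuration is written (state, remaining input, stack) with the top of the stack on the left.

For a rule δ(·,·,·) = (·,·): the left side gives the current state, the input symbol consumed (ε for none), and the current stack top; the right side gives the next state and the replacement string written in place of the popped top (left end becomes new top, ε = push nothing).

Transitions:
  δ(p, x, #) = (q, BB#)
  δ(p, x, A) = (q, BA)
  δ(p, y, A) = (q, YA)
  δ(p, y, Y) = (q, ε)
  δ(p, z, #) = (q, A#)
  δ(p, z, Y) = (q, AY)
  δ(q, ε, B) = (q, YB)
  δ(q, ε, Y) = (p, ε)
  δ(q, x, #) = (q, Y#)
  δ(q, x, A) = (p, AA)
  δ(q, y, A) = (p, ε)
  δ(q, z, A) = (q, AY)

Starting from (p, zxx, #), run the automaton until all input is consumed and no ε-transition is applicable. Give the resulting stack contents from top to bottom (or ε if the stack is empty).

BAA#

(p, zxx, #)
  read z, top #: go to q, push A# → (q, xx, A#)
  read x, top A: go to p, push AA → (p, x, AA#)
  read x, top A: go to q, push BA → (q, ε, BAA#)
  ε-move, top B: go to q, push YB → (q, ε, YBAA#)
  ε-move, top Y: go to p, push ε → (p, ε, BAA#)
All input consumed in state p with stack BAA#.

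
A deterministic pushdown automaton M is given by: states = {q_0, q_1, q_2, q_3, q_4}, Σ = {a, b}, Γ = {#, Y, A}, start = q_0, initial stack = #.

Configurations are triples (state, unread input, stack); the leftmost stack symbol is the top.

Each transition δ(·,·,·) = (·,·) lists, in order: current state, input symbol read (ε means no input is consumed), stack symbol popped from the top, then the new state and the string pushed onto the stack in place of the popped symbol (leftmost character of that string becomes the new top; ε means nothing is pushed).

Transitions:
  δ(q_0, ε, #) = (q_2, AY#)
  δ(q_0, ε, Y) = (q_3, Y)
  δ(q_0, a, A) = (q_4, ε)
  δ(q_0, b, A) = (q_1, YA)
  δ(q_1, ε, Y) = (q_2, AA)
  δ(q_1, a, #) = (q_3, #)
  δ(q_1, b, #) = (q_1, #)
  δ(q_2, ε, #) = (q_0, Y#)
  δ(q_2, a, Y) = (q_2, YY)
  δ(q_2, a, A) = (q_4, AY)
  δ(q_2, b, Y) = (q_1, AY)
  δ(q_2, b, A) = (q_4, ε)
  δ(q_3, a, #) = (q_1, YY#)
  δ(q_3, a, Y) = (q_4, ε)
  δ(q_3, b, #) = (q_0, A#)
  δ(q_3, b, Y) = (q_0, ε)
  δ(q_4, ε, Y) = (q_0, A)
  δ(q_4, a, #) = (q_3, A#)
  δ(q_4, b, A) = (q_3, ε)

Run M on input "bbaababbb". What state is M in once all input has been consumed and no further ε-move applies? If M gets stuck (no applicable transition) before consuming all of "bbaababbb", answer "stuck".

stuck

(q_0, bbaababbb, #) ⊢ (q_2, bbaababbb, AY#) ⊢ (q_4, baababbb, Y#) ⊢ (q_0, baababbb, A#) ⊢ (q_1, aababbb, YA#) ⊢ (q_2, aababbb, AAA#) ⊢ (q_4, ababbb, AYAA#)
No transition for (q_4, a, top A); M blocks with input ababbb remaining.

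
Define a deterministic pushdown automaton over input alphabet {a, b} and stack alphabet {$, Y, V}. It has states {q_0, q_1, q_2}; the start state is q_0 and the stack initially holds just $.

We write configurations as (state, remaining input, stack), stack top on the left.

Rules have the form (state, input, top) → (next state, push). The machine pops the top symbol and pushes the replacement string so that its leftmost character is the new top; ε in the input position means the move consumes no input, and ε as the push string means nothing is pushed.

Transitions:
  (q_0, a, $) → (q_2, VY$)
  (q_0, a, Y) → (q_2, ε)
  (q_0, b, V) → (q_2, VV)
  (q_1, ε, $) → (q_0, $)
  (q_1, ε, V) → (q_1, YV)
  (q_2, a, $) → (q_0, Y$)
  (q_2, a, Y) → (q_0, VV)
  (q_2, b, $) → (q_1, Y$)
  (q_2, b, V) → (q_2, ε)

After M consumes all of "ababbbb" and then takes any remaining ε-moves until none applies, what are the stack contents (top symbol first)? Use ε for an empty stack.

$

(q_0, ababbbb, $) ⊢ (q_2, babbbb, VY$) ⊢ (q_2, abbbb, Y$) ⊢ (q_0, bbbb, VV$) ⊢ (q_2, bbb, VVV$) ⊢ (q_2, bb, VV$) ⊢ (q_2, b, V$) ⊢ (q_2, ε, $)
All input consumed in state q_2 with stack $.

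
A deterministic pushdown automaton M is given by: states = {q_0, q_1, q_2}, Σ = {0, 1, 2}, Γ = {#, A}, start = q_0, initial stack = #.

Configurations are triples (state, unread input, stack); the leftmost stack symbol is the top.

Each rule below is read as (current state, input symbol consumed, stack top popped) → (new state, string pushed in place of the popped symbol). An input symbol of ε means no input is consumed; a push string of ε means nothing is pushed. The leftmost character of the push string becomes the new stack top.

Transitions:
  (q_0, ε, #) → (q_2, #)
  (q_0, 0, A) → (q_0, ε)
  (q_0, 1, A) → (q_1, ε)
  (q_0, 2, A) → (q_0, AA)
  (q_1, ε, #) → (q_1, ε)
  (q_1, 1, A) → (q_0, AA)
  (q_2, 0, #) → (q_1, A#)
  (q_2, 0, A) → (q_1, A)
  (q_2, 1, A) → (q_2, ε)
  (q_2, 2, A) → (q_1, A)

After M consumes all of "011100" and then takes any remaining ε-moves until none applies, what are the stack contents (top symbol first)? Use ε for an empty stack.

(q_0, 011100, #) ⊢ (q_2, 011100, #) ⊢ (q_1, 11100, A#) ⊢ (q_0, 1100, AA#) ⊢ (q_1, 100, A#) ⊢ (q_0, 00, AA#) ⊢ (q_0, 0, A#) ⊢ (q_0, ε, #) ⊢ (q_2, ε, #)
All input consumed in state q_2 with stack #.

#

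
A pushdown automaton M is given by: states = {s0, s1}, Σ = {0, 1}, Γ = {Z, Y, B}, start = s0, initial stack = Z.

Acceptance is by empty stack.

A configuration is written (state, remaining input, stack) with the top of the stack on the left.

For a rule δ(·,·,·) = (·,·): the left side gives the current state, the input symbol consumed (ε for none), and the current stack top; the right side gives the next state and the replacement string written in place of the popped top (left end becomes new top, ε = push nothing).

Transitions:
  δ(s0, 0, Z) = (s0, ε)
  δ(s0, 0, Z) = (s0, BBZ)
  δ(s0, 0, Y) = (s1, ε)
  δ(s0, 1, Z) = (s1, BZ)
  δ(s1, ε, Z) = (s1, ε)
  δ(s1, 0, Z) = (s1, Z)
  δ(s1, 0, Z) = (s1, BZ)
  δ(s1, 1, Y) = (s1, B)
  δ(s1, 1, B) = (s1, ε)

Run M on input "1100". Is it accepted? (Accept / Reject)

One accepting computation: (s0, 1100, Z) ⊢ (s1, 100, BZ) ⊢ (s1, 00, Z) ⊢ (s1, 0, Z) ⊢ (s1, ε, Z) ⊢ (s1, ε, ε)
All input consumed and the stack is empty.

Accept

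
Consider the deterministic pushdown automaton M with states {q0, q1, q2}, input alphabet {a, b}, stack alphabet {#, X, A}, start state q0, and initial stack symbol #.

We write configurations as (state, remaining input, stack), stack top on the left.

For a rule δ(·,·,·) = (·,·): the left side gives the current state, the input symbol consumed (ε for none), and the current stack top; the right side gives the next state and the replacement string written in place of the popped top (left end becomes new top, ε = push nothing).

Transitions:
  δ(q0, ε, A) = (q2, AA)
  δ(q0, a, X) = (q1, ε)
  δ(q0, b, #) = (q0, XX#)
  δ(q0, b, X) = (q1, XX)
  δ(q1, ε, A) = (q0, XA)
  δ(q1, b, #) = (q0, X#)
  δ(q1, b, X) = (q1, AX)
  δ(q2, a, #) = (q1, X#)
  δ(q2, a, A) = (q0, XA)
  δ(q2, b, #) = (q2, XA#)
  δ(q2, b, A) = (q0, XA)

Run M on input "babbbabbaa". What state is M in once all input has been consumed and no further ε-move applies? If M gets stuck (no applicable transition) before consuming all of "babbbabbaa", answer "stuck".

q0

(q0, babbbabbaa, #)
  read b, top #: go to q0, push XX# → (q0, abbbabbaa, XX#)
  read a, top X: go to q1, push ε → (q1, bbbabbaa, X#)
  read b, top X: go to q1, push AX → (q1, bbabbaa, AX#)
  ε-move, top A: go to q0, push XA → (q0, bbabbaa, XAX#)
  read b, top X: go to q1, push XX → (q1, babbaa, XXAX#)
  read b, top X: go to q1, push AX → (q1, abbaa, AXXAX#)
  ε-move, top A: go to q0, push XA → (q0, abbaa, XAXXAX#)
  read a, top X: go to q1, push ε → (q1, bbaa, AXXAX#)
  ε-move, top A: go to q0, push XA → (q0, bbaa, XAXXAX#)
  read b, top X: go to q1, push XX → (q1, baa, XXAXXAX#)
  read b, top X: go to q1, push AX → (q1, aa, AXXAXXAX#)
  ε-move, top A: go to q0, push XA → (q0, aa, XAXXAXXAX#)
  read a, top X: go to q1, push ε → (q1, a, AXXAXXAX#)
  ε-move, top A: go to q0, push XA → (q0, a, XAXXAXXAX#)
  read a, top X: go to q1, push ε → (q1, ε, AXXAXXAX#)
  ε-move, top A: go to q0, push XA → (q0, ε, XAXXAXXAX#)
All input consumed; M is in state q0.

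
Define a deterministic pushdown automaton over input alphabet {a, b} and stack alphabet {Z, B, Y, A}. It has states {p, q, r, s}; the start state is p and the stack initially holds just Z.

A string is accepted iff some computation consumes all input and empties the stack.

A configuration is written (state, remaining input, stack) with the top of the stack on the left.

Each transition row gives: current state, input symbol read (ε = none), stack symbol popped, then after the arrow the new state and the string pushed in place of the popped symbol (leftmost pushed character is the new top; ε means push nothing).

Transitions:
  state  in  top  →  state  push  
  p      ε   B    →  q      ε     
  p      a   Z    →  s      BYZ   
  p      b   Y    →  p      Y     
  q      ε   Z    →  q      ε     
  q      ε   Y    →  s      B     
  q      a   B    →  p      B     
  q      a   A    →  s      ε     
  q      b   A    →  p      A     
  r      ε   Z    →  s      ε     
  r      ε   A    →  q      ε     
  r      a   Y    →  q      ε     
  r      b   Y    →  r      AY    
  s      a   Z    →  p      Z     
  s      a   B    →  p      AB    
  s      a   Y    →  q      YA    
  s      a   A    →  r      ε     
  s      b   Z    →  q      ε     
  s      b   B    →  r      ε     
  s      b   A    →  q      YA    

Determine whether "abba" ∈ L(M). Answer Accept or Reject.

(p, abba, Z) ⊢ (s, bba, BYZ) ⊢ (r, ba, YZ) ⊢ (r, a, AYZ) ⊢ (q, a, YZ) ⊢ (s, a, BZ) ⊢ (p, ε, ABZ)
All input consumed; stack is ABZ, not empty, and no further ε-move applies.

Reject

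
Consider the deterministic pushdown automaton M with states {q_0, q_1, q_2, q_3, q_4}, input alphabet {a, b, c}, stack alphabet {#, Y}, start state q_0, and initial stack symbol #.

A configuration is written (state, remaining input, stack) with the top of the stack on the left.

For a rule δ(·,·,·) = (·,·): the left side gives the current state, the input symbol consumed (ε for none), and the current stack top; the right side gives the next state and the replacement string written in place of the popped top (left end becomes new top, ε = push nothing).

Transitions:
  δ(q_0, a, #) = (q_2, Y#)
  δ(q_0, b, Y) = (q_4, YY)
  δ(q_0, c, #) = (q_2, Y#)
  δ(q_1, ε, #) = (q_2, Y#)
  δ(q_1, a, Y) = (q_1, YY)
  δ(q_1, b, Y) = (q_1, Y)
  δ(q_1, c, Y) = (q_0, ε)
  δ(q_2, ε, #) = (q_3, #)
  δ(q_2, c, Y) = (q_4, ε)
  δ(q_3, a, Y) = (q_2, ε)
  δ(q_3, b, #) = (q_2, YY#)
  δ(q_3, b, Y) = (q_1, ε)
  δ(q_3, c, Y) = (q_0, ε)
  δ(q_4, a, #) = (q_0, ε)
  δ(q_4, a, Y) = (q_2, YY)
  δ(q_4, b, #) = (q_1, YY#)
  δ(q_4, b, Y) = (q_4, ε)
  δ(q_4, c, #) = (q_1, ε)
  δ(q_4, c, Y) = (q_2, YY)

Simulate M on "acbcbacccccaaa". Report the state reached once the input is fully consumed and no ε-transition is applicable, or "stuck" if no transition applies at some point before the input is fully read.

stuck

(q_0, acbcbacccccaaa, #) ⊢ (q_2, cbcbacccccaaa, Y#) ⊢ (q_4, bcbacccccaaa, #) ⊢ (q_1, cbacccccaaa, YY#) ⊢ (q_0, bacccccaaa, Y#) ⊢ (q_4, acccccaaa, YY#) ⊢ (q_2, cccccaaa, YYY#) ⊢ (q_4, ccccaaa, YY#) ⊢ (q_2, cccaaa, YYY#) ⊢ (q_4, ccaaa, YY#) ⊢ (q_2, caaa, YYY#) ⊢ (q_4, aaa, YY#) ⊢ (q_2, aa, YYY#)
No transition for (q_2, a, top Y); M blocks with input aa remaining.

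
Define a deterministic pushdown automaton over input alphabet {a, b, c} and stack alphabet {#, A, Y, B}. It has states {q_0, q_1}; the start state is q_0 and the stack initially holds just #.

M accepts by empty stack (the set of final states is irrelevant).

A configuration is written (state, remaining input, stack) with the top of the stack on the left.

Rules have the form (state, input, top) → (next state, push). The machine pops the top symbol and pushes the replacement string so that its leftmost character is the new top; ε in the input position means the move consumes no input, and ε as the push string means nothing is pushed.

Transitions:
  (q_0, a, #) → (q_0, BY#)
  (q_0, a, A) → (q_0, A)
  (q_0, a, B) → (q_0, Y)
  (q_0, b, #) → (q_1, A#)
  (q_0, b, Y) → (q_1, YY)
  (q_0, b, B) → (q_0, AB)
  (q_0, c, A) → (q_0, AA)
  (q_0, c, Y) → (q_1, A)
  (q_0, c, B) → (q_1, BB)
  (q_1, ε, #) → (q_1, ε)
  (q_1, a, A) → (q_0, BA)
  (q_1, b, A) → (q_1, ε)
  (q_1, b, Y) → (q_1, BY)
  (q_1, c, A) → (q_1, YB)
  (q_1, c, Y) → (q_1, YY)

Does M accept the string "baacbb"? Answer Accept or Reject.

Accept

(q_0, baacbb, #)
  read b, top #: go to q_1, push A# → (q_1, aacbb, A#)
  read a, top A: go to q_0, push BA → (q_0, acbb, BA#)
  read a, top B: go to q_0, push Y → (q_0, cbb, YA#)
  read c, top Y: go to q_1, push A → (q_1, bb, AA#)
  read b, top A: go to q_1, push ε → (q_1, b, A#)
  read b, top A: go to q_1, push ε → (q_1, ε, #)
  ε-move, top #: go to q_1, push ε → (q_1, ε, ε)
All input consumed and the stack is empty.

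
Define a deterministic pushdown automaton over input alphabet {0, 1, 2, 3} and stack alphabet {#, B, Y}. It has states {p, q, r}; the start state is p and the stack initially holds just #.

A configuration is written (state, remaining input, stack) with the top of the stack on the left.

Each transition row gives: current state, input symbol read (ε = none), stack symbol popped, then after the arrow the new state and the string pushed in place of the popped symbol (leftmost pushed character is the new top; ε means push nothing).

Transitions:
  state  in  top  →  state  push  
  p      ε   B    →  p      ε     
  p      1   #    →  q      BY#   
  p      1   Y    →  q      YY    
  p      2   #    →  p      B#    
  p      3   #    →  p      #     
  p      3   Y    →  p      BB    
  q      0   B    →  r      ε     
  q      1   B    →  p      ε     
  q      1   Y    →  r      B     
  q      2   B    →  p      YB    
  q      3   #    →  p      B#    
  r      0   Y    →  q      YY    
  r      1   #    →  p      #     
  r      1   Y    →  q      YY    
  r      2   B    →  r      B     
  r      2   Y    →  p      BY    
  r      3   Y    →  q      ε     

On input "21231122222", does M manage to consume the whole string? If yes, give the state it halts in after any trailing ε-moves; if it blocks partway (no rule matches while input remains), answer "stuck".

r

(p, 21231122222, #)
  read 2, top #: go to p, push B# → (p, 1231122222, B#)
  ε-move, top B: go to p, push ε → (p, 1231122222, #)
  read 1, top #: go to q, push BY# → (q, 231122222, BY#)
  read 2, top B: go to p, push YB → (p, 31122222, YBY#)
  read 3, top Y: go to p, push BB → (p, 1122222, BBBY#)
  ε-move, top B: go to p, push ε → (p, 1122222, BBY#)
  ε-move, top B: go to p, push ε → (p, 1122222, BY#)
  ε-move, top B: go to p, push ε → (p, 1122222, Y#)
  read 1, top Y: go to q, push YY → (q, 122222, YY#)
  read 1, top Y: go to r, push B → (r, 22222, BY#)
  read 2, top B: go to r, push B → (r, 2222, BY#)
  read 2, top B: go to r, push B → (r, 222, BY#)
  read 2, top B: go to r, push B → (r, 22, BY#)
  read 2, top B: go to r, push B → (r, 2, BY#)
  read 2, top B: go to r, push B → (r, ε, BY#)
All input consumed; M is in state r.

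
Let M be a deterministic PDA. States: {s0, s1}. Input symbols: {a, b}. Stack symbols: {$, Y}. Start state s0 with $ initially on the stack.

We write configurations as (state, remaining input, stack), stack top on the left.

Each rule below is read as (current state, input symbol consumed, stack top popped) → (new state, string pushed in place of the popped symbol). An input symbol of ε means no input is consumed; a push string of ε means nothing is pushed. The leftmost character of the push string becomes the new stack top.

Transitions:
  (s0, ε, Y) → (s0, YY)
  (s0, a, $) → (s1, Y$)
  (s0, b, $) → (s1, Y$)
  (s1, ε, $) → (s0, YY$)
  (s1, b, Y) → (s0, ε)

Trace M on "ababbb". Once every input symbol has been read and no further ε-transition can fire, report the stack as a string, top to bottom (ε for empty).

(s0, ababbb, $)
  read a, top $: go to s1, push Y$ → (s1, babbb, Y$)
  read b, top Y: go to s0, push ε → (s0, abbb, $)
  read a, top $: go to s1, push Y$ → (s1, bbb, Y$)
  read b, top Y: go to s0, push ε → (s0, bb, $)
  read b, top $: go to s1, push Y$ → (s1, b, Y$)
  read b, top Y: go to s0, push ε → (s0, ε, $)
All input consumed in state s0 with stack $.

$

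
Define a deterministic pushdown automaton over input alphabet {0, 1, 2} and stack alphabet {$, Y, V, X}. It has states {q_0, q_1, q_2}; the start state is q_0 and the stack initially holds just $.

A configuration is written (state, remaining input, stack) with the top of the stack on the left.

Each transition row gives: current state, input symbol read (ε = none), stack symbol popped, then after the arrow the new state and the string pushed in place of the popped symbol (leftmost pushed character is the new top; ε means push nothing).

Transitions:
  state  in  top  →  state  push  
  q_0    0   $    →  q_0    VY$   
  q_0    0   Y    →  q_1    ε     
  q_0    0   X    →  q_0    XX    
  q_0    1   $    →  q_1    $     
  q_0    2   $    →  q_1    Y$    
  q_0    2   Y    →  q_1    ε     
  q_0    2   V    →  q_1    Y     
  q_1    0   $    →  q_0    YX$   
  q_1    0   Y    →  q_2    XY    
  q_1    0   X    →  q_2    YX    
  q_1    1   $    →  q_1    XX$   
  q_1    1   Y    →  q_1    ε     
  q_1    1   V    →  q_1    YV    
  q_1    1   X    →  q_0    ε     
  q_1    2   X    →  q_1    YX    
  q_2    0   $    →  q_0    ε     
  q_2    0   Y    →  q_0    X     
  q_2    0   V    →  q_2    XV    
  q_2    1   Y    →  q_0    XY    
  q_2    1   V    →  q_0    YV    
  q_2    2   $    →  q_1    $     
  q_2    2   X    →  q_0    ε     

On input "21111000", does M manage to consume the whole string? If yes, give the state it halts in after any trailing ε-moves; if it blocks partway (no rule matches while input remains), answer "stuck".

(q_0, 21111000, $)
  read 2, top $: go to q_1, push Y$ → (q_1, 1111000, Y$)
  read 1, top Y: go to q_1, push ε → (q_1, 111000, $)
  read 1, top $: go to q_1, push XX$ → (q_1, 11000, XX$)
  read 1, top X: go to q_0, push ε → (q_0, 1000, X$)
No transition for (q_0, 1, top X); M blocks with input 1000 remaining.

stuck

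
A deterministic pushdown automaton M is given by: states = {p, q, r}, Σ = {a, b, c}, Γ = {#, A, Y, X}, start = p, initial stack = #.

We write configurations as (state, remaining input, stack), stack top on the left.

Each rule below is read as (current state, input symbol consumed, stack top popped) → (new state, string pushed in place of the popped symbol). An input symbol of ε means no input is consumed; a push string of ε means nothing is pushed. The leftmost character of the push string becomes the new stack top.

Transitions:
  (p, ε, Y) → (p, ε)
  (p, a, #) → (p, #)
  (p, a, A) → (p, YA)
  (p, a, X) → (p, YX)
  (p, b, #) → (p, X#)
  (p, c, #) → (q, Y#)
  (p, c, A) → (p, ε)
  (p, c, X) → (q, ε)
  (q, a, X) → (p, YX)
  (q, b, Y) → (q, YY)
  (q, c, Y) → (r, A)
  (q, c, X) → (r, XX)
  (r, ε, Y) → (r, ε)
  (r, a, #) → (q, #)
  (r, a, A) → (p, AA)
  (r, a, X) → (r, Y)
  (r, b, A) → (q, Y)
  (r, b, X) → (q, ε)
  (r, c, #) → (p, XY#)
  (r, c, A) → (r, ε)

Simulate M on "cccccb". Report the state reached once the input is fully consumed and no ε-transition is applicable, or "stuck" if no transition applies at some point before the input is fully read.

(p, cccccb, #)
  read c, top #: go to q, push Y# → (q, ccccb, Y#)
  read c, top Y: go to r, push A → (r, cccb, A#)
  read c, top A: go to r, push ε → (r, ccb, #)
  read c, top #: go to p, push XY# → (p, cb, XY#)
  read c, top X: go to q, push ε → (q, b, Y#)
  read b, top Y: go to q, push YY → (q, ε, YY#)
All input consumed; M is in state q.

q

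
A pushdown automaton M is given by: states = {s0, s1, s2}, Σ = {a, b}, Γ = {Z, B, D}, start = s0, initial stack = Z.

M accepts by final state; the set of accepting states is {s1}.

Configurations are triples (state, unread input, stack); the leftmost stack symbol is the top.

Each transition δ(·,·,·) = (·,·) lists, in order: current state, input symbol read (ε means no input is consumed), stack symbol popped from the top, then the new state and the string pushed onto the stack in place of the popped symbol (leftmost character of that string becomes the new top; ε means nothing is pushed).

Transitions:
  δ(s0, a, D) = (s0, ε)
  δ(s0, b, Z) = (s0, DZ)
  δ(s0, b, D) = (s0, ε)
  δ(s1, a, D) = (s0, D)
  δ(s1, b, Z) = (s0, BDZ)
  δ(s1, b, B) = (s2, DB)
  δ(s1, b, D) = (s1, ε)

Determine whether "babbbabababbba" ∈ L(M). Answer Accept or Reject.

Reject

No computation consumes all input and reaches a final state.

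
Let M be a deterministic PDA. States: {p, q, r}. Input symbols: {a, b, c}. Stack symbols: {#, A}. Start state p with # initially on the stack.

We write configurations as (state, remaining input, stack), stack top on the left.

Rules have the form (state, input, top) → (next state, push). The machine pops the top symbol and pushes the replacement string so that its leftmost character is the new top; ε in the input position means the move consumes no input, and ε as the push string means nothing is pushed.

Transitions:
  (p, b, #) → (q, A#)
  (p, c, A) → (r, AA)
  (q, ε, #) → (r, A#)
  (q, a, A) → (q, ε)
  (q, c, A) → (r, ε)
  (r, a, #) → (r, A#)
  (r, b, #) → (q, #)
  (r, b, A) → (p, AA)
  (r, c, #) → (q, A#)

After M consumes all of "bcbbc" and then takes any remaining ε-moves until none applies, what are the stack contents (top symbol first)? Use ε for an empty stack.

(p, bcbbc, #)
  read b, top #: go to q, push A# → (q, cbbc, A#)
  read c, top A: go to r, push ε → (r, bbc, #)
  read b, top #: go to q, push # → (q, bc, #)
  ε-move, top #: go to r, push A# → (r, bc, A#)
  read b, top A: go to p, push AA → (p, c, AA#)
  read c, top A: go to r, push AA → (r, ε, AAA#)
All input consumed in state r with stack AAA#.

AAA#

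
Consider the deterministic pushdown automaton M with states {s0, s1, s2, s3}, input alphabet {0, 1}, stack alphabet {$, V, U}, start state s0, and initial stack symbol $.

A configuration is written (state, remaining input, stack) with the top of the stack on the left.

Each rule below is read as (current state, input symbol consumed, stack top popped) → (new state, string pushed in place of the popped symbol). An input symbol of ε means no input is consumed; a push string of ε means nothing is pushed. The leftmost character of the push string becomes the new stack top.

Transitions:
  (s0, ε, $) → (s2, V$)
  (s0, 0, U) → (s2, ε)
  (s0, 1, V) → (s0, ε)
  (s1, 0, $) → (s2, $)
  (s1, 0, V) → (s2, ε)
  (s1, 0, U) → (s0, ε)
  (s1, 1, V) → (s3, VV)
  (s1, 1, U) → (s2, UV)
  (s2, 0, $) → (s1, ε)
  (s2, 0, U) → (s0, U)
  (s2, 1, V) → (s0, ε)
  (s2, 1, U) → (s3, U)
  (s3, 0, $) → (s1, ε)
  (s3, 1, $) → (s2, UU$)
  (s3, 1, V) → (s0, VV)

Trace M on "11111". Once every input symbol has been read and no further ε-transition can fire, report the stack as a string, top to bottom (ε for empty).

V$

(s0, 11111, $)
  ε-move, top $: go to s2, push V$ → (s2, 11111, V$)
  read 1, top V: go to s0, push ε → (s0, 1111, $)
  ε-move, top $: go to s2, push V$ → (s2, 1111, V$)
  read 1, top V: go to s0, push ε → (s0, 111, $)
  ε-move, top $: go to s2, push V$ → (s2, 111, V$)
  read 1, top V: go to s0, push ε → (s0, 11, $)
  ε-move, top $: go to s2, push V$ → (s2, 11, V$)
  read 1, top V: go to s0, push ε → (s0, 1, $)
  ε-move, top $: go to s2, push V$ → (s2, 1, V$)
  read 1, top V: go to s0, push ε → (s0, ε, $)
  ε-move, top $: go to s2, push V$ → (s2, ε, V$)
All input consumed in state s2 with stack V$.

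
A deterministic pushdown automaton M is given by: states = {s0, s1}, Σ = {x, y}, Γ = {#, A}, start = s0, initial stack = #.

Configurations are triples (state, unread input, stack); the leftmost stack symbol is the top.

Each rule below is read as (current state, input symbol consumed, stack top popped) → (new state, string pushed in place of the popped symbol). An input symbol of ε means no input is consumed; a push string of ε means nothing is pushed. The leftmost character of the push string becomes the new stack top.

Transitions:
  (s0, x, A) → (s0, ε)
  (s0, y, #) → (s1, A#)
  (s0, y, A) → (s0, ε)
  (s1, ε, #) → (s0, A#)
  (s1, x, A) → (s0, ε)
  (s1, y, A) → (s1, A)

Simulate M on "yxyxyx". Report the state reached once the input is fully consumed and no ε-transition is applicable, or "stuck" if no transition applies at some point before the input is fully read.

s0

(s0, yxyxyx, #)
  read y, top #: go to s1, push A# → (s1, xyxyx, A#)
  read x, top A: go to s0, push ε → (s0, yxyx, #)
  read y, top #: go to s1, push A# → (s1, xyx, A#)
  read x, top A: go to s0, push ε → (s0, yx, #)
  read y, top #: go to s1, push A# → (s1, x, A#)
  read x, top A: go to s0, push ε → (s0, ε, #)
All input consumed; M is in state s0.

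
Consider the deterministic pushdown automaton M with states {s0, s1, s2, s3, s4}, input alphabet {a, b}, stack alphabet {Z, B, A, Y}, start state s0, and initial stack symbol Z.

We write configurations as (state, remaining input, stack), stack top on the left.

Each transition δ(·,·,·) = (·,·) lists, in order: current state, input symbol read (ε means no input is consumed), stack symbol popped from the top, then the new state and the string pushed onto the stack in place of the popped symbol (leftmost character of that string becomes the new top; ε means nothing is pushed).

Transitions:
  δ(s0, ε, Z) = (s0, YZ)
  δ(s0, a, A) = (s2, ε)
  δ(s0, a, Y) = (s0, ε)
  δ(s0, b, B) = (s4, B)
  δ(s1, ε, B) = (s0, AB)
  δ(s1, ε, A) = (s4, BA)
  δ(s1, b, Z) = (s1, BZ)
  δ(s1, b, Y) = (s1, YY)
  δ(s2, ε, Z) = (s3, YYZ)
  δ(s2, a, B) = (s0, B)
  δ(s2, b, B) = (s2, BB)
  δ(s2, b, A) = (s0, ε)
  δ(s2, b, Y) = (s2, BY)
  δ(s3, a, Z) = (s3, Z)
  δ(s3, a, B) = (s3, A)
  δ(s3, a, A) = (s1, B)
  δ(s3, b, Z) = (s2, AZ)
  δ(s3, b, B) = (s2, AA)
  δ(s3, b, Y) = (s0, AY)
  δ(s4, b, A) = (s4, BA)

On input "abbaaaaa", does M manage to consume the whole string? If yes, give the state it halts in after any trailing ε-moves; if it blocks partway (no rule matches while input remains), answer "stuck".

stuck

(s0, abbaaaaa, Z)
  ε-move, top Z: go to s0, push YZ → (s0, abbaaaaa, YZ)
  read a, top Y: go to s0, push ε → (s0, bbaaaaa, Z)
  ε-move, top Z: go to s0, push YZ → (s0, bbaaaaa, YZ)
No transition for (s0, b, top Y); M blocks with input bbaaaaa remaining.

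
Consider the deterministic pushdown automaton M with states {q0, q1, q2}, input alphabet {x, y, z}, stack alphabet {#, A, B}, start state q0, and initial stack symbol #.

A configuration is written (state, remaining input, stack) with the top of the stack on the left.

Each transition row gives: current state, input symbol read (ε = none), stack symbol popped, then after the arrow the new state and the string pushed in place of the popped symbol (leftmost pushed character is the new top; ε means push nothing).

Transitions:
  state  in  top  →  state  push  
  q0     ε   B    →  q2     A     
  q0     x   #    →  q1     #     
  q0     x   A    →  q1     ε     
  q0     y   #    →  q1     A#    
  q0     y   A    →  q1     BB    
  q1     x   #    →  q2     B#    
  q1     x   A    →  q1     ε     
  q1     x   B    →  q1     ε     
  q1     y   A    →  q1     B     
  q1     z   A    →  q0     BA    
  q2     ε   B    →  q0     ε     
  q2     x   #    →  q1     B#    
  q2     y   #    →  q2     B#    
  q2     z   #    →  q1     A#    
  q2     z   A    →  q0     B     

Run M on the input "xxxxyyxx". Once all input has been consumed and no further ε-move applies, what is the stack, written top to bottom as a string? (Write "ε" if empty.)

#

(q0, xxxxyyxx, #) ⊢ (q1, xxxyyxx, #) ⊢ (q2, xxyyxx, B#) ⊢ (q0, xxyyxx, #) ⊢ (q1, xyyxx, #) ⊢ (q2, yyxx, B#) ⊢ (q0, yyxx, #) ⊢ (q1, yxx, A#) ⊢ (q1, xx, B#) ⊢ (q1, x, #) ⊢ (q2, ε, B#) ⊢ (q0, ε, #)
All input consumed in state q0 with stack #.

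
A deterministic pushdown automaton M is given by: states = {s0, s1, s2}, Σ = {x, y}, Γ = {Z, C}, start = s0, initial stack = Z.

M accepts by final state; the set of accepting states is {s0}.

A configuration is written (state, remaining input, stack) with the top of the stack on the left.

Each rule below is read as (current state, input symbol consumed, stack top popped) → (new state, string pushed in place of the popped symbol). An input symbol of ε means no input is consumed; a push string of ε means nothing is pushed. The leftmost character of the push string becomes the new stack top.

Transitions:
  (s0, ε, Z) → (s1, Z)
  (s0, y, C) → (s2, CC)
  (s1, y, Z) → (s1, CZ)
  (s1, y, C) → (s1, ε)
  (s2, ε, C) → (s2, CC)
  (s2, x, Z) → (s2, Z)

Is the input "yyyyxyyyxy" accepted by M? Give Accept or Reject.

(s0, yyyyxyyyxy, Z) ⊢ (s1, yyyyxyyyxy, Z) ⊢ (s1, yyyxyyyxy, CZ) ⊢ (s1, yyxyyyxy, Z) ⊢ (s1, yxyyyxy, CZ) ⊢ (s1, xyyyxy, Z)
No transition applies at (s1, xyyyxy, Z); input not fully consumed.

Reject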